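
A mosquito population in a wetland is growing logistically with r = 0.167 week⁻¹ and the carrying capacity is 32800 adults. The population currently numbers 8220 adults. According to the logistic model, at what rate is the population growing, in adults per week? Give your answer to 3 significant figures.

1030 adults per week

dN/dt = rN(1 − N/K) = 0.167 × 8220 × (1 − 8220/32800).
1 − 8220/32800 = 0.74939; dN/dt = 0.167 × 8220 × 0.74939 = 1028.7.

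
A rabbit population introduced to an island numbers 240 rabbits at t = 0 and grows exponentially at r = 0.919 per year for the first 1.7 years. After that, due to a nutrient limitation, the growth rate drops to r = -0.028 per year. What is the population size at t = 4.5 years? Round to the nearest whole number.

1058 rabbits

Phase 1: N(1.7) = 240·e^(0.919×1.7) = 240·e^1.562 = 1144.75.
Phase 2 runs for 4.5 − 1.7 = 2.8 years at r = -0.028.
N(4.5) = 1144.75·e^(-0.028×2.8) = 1144.75·e^-0.0784 = 1058.43.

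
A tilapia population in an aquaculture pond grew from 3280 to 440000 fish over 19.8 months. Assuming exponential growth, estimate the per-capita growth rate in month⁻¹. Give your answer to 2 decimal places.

From N(t) = N₀·e^(rt): e^(r·19.8) = 440000/3280 = 134.15.
r·19.8 = ln(134.15) = 4.8989, so r = 4.8989/19.8 = 0.24742.

0.25 per month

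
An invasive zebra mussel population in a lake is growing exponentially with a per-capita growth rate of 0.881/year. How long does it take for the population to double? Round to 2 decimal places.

Doubling time t_d = ln(2)/r = 0.6931/0.881 = 0.78677.

0.79 years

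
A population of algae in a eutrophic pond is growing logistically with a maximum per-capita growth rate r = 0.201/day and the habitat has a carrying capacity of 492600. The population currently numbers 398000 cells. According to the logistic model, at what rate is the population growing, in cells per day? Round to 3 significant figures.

dN/dt = rN(1 − N/K) = 0.201 × 398000 × (1 − 398000/492600).
1 − 398000/492600 = 0.19204; dN/dt = 0.201 × 398000 × 0.19204 = 15363.

15400 cells per day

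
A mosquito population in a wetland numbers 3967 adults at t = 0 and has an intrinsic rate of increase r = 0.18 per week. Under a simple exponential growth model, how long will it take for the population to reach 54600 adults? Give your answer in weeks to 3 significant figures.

Set N₀·e^(rt) = 54600: e^(0.18·t) = 54600/3967 = 13.764.
0.18·t = ln(13.764) = 2.622, so t = 2.622/0.18 = 14.567.

14.6 weeks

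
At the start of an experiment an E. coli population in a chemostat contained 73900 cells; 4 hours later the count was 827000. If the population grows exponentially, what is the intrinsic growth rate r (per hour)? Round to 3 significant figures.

From N(t) = N₀·e^(rt): e^(r·4) = 827000/73900 = 11.191.
r·4 = ln(11.191) = 2.4151, so r = 2.4151/4 = 0.60377.

0.604 per hour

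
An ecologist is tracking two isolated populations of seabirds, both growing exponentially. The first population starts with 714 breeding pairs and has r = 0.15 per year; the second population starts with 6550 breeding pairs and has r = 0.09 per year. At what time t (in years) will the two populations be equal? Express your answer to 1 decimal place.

36.9 years

Set 714·e^(0.15t) = 6550·e^(0.09t).
e^((0.15 − 0.09)t) = 6550/714 → e^(0.06·t) = 9.1737.
0.06·t = ln(9.1737) = 2.2163, so t = 2.2163/0.06 = 36.939.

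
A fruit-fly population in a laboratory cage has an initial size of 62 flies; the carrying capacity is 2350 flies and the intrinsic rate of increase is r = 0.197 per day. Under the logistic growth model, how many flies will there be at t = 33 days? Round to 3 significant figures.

A = (K − N₀)/N₀ = (2350 − 62)/62 = 36.903.
N(t) = K/(1 + A·e^(−rt)) = 2350/(1 + 36.903×e^(−0.197×33)).
e^(−6.501) = 0.0015019; denominator = 1 + 36.903×0.0015019 = 1.0554.
N = 2350/1.0554 = 2226.59.

2230 flies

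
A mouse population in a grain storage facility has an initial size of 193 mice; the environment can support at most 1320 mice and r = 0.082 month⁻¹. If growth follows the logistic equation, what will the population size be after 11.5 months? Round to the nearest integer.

403 mice

A = (K − N₀)/N₀ = (1320 − 193)/193 = 5.8394.
N(t) = K/(1 + A·e^(−rt)) = 1320/(1 + 5.8394×e^(−0.082×11.5)).
e^(−0.943) = 0.38946; denominator = 1 + 5.8394×0.38946 = 3.2742.
N = 1320/3.2742 = 403.153.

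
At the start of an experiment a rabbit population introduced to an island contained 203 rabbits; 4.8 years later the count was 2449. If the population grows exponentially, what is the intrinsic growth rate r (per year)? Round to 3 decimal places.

From N(t) = N₀·e^(rt): e^(r·4.8) = 2449/203 = 12.064.
r·4.8 = ln(12.064) = 2.4902, so r = 2.4902/4.8 = 0.5188.

0.519 per year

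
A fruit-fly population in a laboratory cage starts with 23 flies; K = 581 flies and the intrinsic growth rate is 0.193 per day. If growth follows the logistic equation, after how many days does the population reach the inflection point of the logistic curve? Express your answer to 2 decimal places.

16.52 days

Logistic growth is fastest at N = K/2 = 290.5.
A = (K − N₀)/N₀ = 24.261. Set K/(1 + A·e^(−rt)) = K/2 → A·e^(−rt) = 1.
e^(−0.193t) = 1/24.261 = 0.0412186, so t = ln(24.261)/0.193 = 3.1889/0.193 = 16.523.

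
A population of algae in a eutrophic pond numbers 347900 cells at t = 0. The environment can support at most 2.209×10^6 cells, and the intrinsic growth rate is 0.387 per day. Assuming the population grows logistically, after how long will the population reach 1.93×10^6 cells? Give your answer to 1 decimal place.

A = (K − N₀)/N₀ = (2.209×10^6 − 347900)/347900 = 5.3495.
Solve 2.209×10^6/(1 + 5.3495·e^(−0.387t)) = 1.93×10^6: 1 + 5.3495·e^(−0.387t) = 1.1446, so e^(−0.387t) = 0.0270229.
−0.387·t = ln(0.0270229) = -3.6111, so t = 3.6111/0.387 = 9.3309.

9.3 days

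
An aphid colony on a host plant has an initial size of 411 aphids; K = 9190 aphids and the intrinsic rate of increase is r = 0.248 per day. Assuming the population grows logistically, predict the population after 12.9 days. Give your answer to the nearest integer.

4911 aphids

A = (K − N₀)/N₀ = (9190 − 411)/411 = 21.36.
N(t) = K/(1 + A·e^(−rt)) = 9190/(1 + 21.36×e^(−0.248×12.9)).
e^(−3.199) = 0.040795; denominator = 1 + 21.36×0.040795 = 1.8714.
N = 9190/1.8714 = 4910.81.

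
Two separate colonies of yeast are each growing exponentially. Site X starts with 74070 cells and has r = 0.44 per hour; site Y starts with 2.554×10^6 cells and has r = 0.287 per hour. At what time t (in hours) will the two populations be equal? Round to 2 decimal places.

23.14 hours

Set 74070·e^(0.44t) = 2.554×10^6·e^(0.287t).
e^((0.44 − 0.287)t) = 2.554×10^6/74070 → e^(0.153·t) = 34.481.
0.153·t = ln(34.481) = 3.5404, so t = 3.5404/0.153 = 23.14.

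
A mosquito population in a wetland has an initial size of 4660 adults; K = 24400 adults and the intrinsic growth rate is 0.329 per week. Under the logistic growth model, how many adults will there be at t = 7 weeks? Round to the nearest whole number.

17142 adults

A = (K − N₀)/N₀ = (24400 − 4660)/4660 = 4.2361.
N(t) = K/(1 + A·e^(−rt)) = 24400/(1 + 4.2361×e^(−0.329×7)).
e^(−2.303) = 0.099959; denominator = 1 + 4.2361×0.099959 = 1.4234.
N = 24400/1.4234 = 17141.7.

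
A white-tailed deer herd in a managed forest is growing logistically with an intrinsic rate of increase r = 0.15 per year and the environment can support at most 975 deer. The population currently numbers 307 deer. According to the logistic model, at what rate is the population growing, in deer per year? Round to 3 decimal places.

dN/dt = rN(1 − N/K) = 0.15 × 307 × (1 − 307/975).
1 − 307/975 = 0.68513; dN/dt = 0.15 × 307 × 0.68513 = 31.55.

31.550 deer per year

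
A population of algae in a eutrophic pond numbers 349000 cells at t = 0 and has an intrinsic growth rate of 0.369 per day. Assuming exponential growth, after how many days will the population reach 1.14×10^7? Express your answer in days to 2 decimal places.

9.45 days

Set N₀·e^(rt) = 1.14×10^7: e^(0.369·t) = 1.14×10^7/349000 = 32.665.
0.369·t = ln(32.665) = 3.4863, so t = 3.4863/0.369 = 9.448.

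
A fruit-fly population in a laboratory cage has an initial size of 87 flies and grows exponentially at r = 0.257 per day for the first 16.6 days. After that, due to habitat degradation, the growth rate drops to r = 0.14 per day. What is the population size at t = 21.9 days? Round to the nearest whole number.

13018 flies

Phase 1: N(16.6) = 87·e^(0.257×16.6) = 87·e^4.266 = 6198.78.
Phase 2 runs for 21.9 − 16.6 = 5.3 days at r = 0.14.
N(21.9) = 6198.78·e^(0.14×5.3) = 6198.78·e^0.742 = 13018.3.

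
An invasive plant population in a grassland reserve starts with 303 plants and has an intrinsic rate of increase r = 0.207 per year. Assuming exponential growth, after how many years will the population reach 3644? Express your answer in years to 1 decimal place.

12.0 years

Set N₀·e^(rt) = 3644: e^(0.207·t) = 3644/303 = 12.026.
0.207·t = ln(12.026) = 2.4871, so t = 2.4871/0.207 = 12.015.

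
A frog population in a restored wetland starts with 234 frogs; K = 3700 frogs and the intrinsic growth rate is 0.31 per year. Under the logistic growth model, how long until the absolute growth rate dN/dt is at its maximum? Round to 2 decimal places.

Logistic growth is fastest at N = K/2 = 1850.
A = (K − N₀)/N₀ = 14.812. Set K/(1 + A·e^(−rt)) = K/2 → A·e^(−rt) = 1.
e^(−0.31t) = 1/14.812 = 0.067513, so t = ln(14.812)/0.31 = 2.6954/0.31 = 8.695.

8.69 years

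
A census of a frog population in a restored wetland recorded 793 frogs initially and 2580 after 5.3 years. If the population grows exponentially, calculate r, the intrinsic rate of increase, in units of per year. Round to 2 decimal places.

0.22 per year

From N(t) = N₀·e^(rt): e^(r·5.3) = 2580/793 = 3.2535.
r·5.3 = ln(3.2535) = 1.1797, so r = 1.1797/5.3 = 0.22259.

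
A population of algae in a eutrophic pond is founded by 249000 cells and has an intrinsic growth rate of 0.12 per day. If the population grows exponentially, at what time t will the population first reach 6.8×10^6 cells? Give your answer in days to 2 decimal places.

Set N₀·e^(rt) = 6.8×10^6: e^(0.12·t) = 6.8×10^6/249000 = 27.309.
0.12·t = ln(27.309) = 3.3072, so t = 3.3072/0.12 = 27.56.

27.56 days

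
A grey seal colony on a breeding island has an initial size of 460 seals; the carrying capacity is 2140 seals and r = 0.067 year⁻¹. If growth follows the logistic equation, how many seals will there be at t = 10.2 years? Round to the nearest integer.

A = (K − N₀)/N₀ = (2140 − 460)/460 = 3.6522.
N(t) = K/(1 + A·e^(−rt)) = 2140/(1 + 3.6522×e^(−0.067×10.2)).
e^(−0.6834) = 0.5049; denominator = 1 + 3.6522×0.5049 = 2.844.
N = 2140/2.844 = 752.468.

752 seals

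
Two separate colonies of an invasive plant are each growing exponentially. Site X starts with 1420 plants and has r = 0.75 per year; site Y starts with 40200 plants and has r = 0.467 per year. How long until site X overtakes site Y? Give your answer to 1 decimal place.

Set 1420·e^(0.75t) = 40200·e^(0.467t).
e^((0.75 − 0.467)t) = 40200/1420 → e^(0.283·t) = 28.31.
0.283·t = ln(28.31) = 3.3432, so t = 3.3432/0.283 = 11.813.

11.8 years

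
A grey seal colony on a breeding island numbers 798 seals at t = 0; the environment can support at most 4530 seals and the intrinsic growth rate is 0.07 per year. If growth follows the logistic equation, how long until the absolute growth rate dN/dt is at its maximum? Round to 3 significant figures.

22.0 years

Logistic growth is fastest at N = K/2 = 2265.
A = (K − N₀)/N₀ = 4.6767. Set K/(1 + A·e^(−rt)) = K/2 → A·e^(−rt) = 1.
e^(−0.07t) = 1/4.6767 = 0.213826, so t = ln(4.6767)/0.07 = 1.5426/0.07 = 22.037.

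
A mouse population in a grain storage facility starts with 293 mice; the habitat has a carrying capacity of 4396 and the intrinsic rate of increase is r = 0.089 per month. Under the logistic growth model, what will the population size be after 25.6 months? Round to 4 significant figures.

A = (K − N₀)/N₀ = (4396 − 293)/293 = 14.003.
N(t) = K/(1 + A·e^(−rt)) = 4396/(1 + 14.003×e^(−0.089×25.6)).
e^(−2.278) = 0.10245; denominator = 1 + 14.003×0.10245 = 2.4346.
N = 4396/2.4346 = 1805.62.

1806 mice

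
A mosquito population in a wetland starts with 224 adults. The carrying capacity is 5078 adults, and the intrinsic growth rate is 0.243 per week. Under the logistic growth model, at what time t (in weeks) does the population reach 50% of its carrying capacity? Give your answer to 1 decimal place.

12.7 weeks

A = (K − N₀)/N₀ = (5078 − 224)/224 = 21.67.
Solve 5078/(1 + 21.67·e^(−0.243t)) = 2539: 1 + 21.67·e^(−0.243t) = 2, so e^(−0.243t) = 0.0461475.
−0.243·t = ln(0.0461475) = -3.0759, so t = 3.0759/0.243 = 12.658.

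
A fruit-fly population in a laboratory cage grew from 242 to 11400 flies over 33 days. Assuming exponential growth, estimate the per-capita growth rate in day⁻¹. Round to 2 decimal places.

From N(t) = N₀·e^(rt): e^(r·33) = 11400/242 = 47.107.
r·33 = ln(47.107) = 3.8524, so r = 3.8524/33 = 0.11674.

0.12 per day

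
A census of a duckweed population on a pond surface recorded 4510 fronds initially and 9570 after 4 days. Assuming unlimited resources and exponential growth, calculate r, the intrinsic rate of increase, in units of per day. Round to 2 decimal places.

From N(t) = N₀·e^(rt): e^(r·4) = 9570/4510 = 2.122.
r·4 = ln(2.122) = 0.75234, so r = 0.75234/4 = 0.18808.

0.19 per day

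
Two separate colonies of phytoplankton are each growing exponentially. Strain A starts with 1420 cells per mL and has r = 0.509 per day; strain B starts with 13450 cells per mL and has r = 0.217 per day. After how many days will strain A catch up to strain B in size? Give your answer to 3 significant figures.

7.70 days

Set 1420·e^(0.509t) = 13450·e^(0.217t).
e^((0.509 − 0.217)t) = 13450/1420 → e^(0.292·t) = 9.4718.
0.292·t = ln(9.4718) = 2.2483, so t = 2.2483/0.292 = 7.6997.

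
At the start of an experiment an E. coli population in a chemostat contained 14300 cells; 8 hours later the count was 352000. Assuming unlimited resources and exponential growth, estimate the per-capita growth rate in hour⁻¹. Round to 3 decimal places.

From N(t) = N₀·e^(rt): e^(r·8) = 352000/14300 = 24.615.
r·8 = ln(24.615) = 3.2034, so r = 3.2034/8 = 0.40042.

0.400 per hour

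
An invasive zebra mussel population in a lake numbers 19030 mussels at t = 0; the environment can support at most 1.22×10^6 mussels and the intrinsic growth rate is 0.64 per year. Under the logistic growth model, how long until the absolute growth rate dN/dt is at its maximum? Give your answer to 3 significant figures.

Logistic growth is fastest at N = K/2 = 610000.
A = (K − N₀)/N₀ = 63.109. Set K/(1 + A·e^(−rt)) = K/2 → A·e^(−rt) = 1.
e^(−0.64t) = 1/63.109 = 0.0158455, so t = ln(63.109)/0.64 = 4.1449/0.64 = 6.4764.

6.48 years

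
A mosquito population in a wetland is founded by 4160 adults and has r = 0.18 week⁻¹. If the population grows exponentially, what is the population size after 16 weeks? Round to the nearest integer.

74107 adults

N(t) = N₀·e^(rt) = 4160 × e^(0.18×16) = 4160 × e^2.88.
e^2.88 ≈ 17.814, so N ≈ 4160 × 17.814 = 74107.4.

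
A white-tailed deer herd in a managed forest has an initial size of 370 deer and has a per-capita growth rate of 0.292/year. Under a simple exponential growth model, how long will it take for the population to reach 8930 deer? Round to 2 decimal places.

Set N₀·e^(rt) = 8930: e^(0.292·t) = 8930/370 = 24.135.
0.292·t = ln(24.135) = 3.1837, so t = 3.1837/0.292 = 10.903.

10.90 years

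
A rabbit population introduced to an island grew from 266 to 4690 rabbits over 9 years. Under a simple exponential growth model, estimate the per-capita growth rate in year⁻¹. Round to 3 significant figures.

0.319 per year

From N(t) = N₀·e^(rt): e^(r·9) = 4690/266 = 17.632.
r·9 = ln(17.632) = 2.8697, so r = 2.8697/9 = 0.31885.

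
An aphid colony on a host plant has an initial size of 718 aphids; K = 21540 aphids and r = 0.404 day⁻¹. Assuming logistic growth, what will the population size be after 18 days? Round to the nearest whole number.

A = (K − N₀)/N₀ = (21540 − 718)/718 = 29.
N(t) = K/(1 + A·e^(−rt)) = 21540/(1 + 29×e^(−0.404×18)).
e^(−7.272) = 0.00069472; denominator = 1 + 29×0.00069472 = 1.0201.
N = 21540/1.0201 = 21114.6.

21115 aphids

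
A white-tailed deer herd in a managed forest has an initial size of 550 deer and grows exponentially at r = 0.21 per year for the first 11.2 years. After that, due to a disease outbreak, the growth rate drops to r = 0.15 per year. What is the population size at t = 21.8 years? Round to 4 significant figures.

28340 deer

Phase 1: N(11.2) = 550·e^(0.21×11.2) = 550·e^2.352 = 5778.61.
Phase 2 runs for 21.8 − 11.2 = 10.6 years at r = 0.15.
N(21.8) = 5778.61·e^(0.15×10.6) = 5778.61·e^1.59 = 28336.8.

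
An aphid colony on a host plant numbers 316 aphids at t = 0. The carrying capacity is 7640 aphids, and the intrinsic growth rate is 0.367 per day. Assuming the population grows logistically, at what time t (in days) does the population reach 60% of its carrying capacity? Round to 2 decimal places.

9.67 days

A = (K − N₀)/N₀ = (7640 − 316)/316 = 23.177.
Solve 7640/(1 + 23.177·e^(−0.367t)) = 4584: 1 + 23.177·e^(−0.367t) = 1.6667, so e^(−0.367t) = 0.0287639.
−0.367·t = ln(0.0287639) = -3.5486, so t = 3.5486/0.367 = 9.6693.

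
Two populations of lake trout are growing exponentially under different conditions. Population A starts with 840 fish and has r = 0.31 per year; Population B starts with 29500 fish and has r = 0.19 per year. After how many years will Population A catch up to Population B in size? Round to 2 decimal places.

Set 840·e^(0.31t) = 29500·e^(0.19t).
e^((0.31 − 0.19)t) = 29500/840 → e^(0.12·t) = 35.119.
0.12·t = ln(35.119) = 3.5587, so t = 3.5587/0.12 = 29.656.

29.66 years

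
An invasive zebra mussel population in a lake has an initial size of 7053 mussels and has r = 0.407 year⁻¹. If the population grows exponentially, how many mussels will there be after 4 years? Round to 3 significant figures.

35900 mussels

N(t) = N₀·e^(rt) = 7053 × e^(0.407×4) = 7053 × e^1.628.
e^1.628 ≈ 5.0937, so N ≈ 7053 × 5.0937 = 35925.7.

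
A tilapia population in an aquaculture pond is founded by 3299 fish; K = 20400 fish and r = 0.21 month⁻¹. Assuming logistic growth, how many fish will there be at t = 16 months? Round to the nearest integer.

A = (K − N₀)/N₀ = (20400 − 3299)/3299 = 5.1837.
N(t) = K/(1 + A·e^(−rt)) = 20400/(1 + 5.1837×e^(−0.21×16)).
e^(−3.36) = 0.034735; denominator = 1 + 5.1837×0.034735 = 1.1801.
N = 20400/1.1801 = 17287.3.

17287 fish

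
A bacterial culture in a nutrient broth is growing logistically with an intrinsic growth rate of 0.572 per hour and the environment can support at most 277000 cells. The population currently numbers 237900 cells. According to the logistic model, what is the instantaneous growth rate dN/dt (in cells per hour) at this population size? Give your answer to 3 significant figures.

19200 cells per hour

dN/dt = rN(1 − N/K) = 0.572 × 237900 × (1 − 237900/277000).
1 − 237900/277000 = 0.14116; dN/dt = 0.572 × 237900 × 0.14116 = 19208.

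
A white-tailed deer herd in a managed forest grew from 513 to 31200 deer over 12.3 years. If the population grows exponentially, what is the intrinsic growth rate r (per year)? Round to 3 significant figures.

From N(t) = N₀·e^(rt): e^(r·12.3) = 31200/513 = 60.819.
r·12.3 = ln(60.819) = 4.1079, so r = 4.1079/12.3 = 0.33398.

0.334 per year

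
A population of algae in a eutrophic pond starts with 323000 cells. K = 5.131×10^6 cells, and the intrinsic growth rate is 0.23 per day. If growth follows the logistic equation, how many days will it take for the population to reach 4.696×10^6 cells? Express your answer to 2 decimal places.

A = (K − N₀)/N₀ = (5.131×10^6 − 323000)/323000 = 14.885.
Solve 5.131×10^6/(1 + 14.885·e^(−0.23t)) = 4.696×10^6: 1 + 14.885·e^(−0.23t) = 1.0926, so e^(−0.23t) = 0.00622299.
−0.23·t = ln(0.00622299) = -5.0795, so t = 5.0795/0.23 = 22.085.

22.08 days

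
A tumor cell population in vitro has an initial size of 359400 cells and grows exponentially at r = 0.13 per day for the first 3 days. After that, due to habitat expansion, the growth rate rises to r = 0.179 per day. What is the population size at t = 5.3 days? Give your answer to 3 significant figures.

801000 cells

Phase 1: N(3) = 359400·e^(0.13×3) = 359400·e^0.39 = 530827.
Phase 2 runs for 5.3 − 3 = 2.3 days at r = 0.179.
N(5.3) = 530827·e^(0.179×2.3) = 530827·e^0.4117 = 801220.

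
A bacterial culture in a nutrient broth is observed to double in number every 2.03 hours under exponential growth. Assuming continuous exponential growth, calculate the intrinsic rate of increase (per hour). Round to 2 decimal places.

r = ln(2)/t_d = 0.6931/2.03 = 0.34145.

0.34 per hour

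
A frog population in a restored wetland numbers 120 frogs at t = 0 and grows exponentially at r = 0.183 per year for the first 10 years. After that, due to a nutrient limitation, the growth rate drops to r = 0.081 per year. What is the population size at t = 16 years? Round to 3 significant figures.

1220 frogs

Phase 1: N(10) = 120·e^(0.183×10) = 120·e^1.83 = 748.066.
Phase 2 runs for 16 − 10 = 6 years at r = 0.081.
N(16) = 748.066·e^(0.081×6) = 748.066·e^0.486 = 1216.21.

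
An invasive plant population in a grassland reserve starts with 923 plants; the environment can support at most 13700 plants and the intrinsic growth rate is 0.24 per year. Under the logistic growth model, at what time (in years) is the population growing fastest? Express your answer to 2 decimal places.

Logistic growth is fastest at N = K/2 = 6850.
A = (K − N₀)/N₀ = 13.843. Set K/(1 + A·e^(−rt)) = K/2 → A·e^(−rt) = 1.
e^(−0.24t) = 1/13.843 = 0.0722392, so t = ln(13.843)/0.24 = 2.6278/0.24 = 10.949.

10.95 years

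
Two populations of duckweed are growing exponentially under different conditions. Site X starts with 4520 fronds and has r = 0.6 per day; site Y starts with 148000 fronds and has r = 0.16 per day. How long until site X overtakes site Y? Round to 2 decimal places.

Set 4520·e^(0.6t) = 148000·e^(0.16t).
e^((0.6 − 0.16)t) = 148000/4520 → e^(0.44·t) = 32.743.
0.44·t = ln(32.743) = 3.4887, so t = 3.4887/0.44 = 7.9289.

7.93 days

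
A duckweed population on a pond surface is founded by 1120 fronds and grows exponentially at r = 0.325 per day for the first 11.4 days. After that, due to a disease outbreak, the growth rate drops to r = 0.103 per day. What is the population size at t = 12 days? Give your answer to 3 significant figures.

48400 fronds

Phase 1: N(11.4) = 1120·e^(0.325×11.4) = 1120·e^3.705 = 45528.1.
Phase 2 runs for 12 − 11.4 = 0.6 days at r = 0.103.
N(12) = 45528.1·e^(0.103×0.6) = 45528.1·e^0.0618 = 48430.4.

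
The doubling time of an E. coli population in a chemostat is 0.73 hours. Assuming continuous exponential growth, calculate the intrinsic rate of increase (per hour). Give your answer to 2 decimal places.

r = ln(2)/t_d = 0.6931/0.73 = 0.94952.

0.95 per hour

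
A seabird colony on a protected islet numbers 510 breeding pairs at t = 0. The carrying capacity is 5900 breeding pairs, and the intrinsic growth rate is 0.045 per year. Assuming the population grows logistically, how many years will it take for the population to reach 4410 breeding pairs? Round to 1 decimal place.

76.5 years

A = (K − N₀)/N₀ = (5900 − 510)/510 = 10.569.
Solve 5900/(1 + 10.569·e^(−0.045t)) = 4410: 1 + 10.569·e^(−0.045t) = 1.3379, so e^(−0.045t) = 0.031969.
−0.045·t = ln(0.031969) = -3.443, so t = 3.443/0.045 = 76.511.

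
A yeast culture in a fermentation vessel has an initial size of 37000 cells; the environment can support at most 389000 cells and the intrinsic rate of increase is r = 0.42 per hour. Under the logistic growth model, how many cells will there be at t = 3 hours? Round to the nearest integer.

105176 cells

A = (K − N₀)/N₀ = (389000 − 37000)/37000 = 9.5135.
N(t) = K/(1 + A·e^(−rt)) = 389000/(1 + 9.5135×e^(−0.42×3)).
e^(−1.26) = 0.28365; denominator = 1 + 9.5135×0.28365 = 3.6985.
N = 389000/3.6985 = 105176.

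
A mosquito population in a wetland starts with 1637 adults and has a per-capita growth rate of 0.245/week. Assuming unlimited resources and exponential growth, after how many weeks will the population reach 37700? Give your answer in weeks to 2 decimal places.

12.80 weeks

Set N₀·e^(rt) = 37700: e^(0.245·t) = 37700/1637 = 23.03.
0.245·t = ln(23.03) = 3.1368, so t = 3.1368/0.245 = 12.803.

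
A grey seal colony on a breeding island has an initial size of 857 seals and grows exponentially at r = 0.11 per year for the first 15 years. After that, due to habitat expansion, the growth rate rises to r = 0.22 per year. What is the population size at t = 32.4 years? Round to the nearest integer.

205138 seals

Phase 1: N(15) = 857·e^(0.11×15) = 857·e^1.65 = 4462.38.
Phase 2 runs for 32.4 − 15 = 17.4 years at r = 0.22.
N(32.4) = 4462.38·e^(0.22×17.4) = 4462.38·e^3.828 = 205138.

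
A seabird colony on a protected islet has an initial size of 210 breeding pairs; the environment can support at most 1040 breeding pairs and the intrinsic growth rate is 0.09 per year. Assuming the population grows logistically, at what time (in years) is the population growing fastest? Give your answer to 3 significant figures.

Logistic growth is fastest at N = K/2 = 520.
A = (K − N₀)/N₀ = 3.9524. Set K/(1 + A·e^(−rt)) = K/2 → A·e^(−rt) = 1.
e^(−0.09t) = 1/3.9524 = 0.253012, so t = ln(3.9524)/0.09 = 1.3743/0.09 = 15.27.

15.3 years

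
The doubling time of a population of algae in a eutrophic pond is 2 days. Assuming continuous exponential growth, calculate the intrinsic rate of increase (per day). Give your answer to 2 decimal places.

r = ln(2)/t_d = 0.6931/2 = 0.34657.

0.35 per day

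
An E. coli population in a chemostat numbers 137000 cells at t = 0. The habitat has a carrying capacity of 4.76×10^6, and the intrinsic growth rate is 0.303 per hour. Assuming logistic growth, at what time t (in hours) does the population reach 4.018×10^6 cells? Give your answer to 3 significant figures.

A = (K − N₀)/N₀ = (4.76×10^6 − 137000)/137000 = 33.745.
Solve 4.76×10^6/(1 + 33.745·e^(−0.303t)) = 4.018×10^6: 1 + 33.745·e^(−0.303t) = 1.1847, so e^(−0.303t) = 0.00547256.
−0.303·t = ln(0.00547256) = -5.208, so t = 5.208/0.303 = 17.188.

17.2 hours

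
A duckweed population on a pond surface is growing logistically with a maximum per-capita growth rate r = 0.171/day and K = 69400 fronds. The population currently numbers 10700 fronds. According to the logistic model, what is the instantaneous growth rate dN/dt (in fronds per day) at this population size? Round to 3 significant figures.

1550 fronds per day

dN/dt = rN(1 − N/K) = 0.171 × 10700 × (1 − 10700/69400).
1 − 10700/69400 = 0.84582; dN/dt = 0.171 × 10700 × 0.84582 = 1547.6.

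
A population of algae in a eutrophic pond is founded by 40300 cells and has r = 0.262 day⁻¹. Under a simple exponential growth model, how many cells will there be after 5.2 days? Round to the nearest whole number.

157394 cells

N(t) = N₀·e^(rt) = 40300 × e^(0.262×5.2) = 40300 × e^1.362.
e^1.362 ≈ 3.9056, so N ≈ 40300 × 3.9056 = 157394.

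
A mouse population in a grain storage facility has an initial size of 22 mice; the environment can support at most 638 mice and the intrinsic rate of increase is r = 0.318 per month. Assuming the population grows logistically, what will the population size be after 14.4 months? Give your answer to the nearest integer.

496 mice

A = (K − N₀)/N₀ = (638 − 22)/22 = 28.
N(t) = K/(1 + A·e^(−rt)) = 638/(1 + 28×e^(−0.318×14.4)).
e^(−4.579) = 0.010263; denominator = 1 + 28×0.010263 = 1.2874.
N = 638/1.2874 = 495.585.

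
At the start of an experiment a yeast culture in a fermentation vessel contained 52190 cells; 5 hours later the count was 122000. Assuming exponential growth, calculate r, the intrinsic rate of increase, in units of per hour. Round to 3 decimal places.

From N(t) = N₀·e^(rt): e^(r·5) = 122000/52190 = 2.3376.
r·5 = ln(2.3376) = 0.84913, so r = 0.84913/5 = 0.16983.

0.170 per hour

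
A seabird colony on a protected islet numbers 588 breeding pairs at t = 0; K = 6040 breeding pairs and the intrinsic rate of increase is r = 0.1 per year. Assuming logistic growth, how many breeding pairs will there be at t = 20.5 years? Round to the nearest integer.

2753 breeding pairs

A = (K − N₀)/N₀ = (6040 − 588)/588 = 9.2721.
N(t) = K/(1 + A·e^(−rt)) = 6040/(1 + 9.2721×e^(−0.1×20.5)).
e^(−2.05) = 0.12873; denominator = 1 + 9.2721×0.12873 = 2.1936.
N = 6040/2.1936 = 2753.41.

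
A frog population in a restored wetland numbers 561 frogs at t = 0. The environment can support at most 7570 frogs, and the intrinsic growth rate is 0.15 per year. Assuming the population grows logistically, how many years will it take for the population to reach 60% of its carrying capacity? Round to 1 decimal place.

A = (K − N₀)/N₀ = (7570 − 561)/561 = 12.494.
Solve 7570/(1 + 12.494·e^(−0.15t)) = 4542: 1 + 12.494·e^(−0.15t) = 1.6667, so e^(−0.15t) = 0.05336.
−0.15·t = ln(0.05336) = -2.9307, so t = 2.9307/0.15 = 19.538.

19.5 years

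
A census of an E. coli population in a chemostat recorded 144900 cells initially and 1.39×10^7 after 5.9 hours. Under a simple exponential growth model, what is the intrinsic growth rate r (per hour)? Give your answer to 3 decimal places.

From N(t) = N₀·e^(rt): e^(r·5.9) = 1.39×10^7/144900 = 95.928.
r·5.9 = ln(95.928) = 4.5636, so r = 4.5636/5.9 = 0.77349.

0.773 per hour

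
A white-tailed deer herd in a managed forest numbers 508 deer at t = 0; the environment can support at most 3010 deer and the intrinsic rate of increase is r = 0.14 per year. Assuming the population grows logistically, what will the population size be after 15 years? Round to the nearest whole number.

A = (K − N₀)/N₀ = (3010 − 508)/508 = 4.9252.
N(t) = K/(1 + A·e^(−rt)) = 3010/(1 + 4.9252×e^(−0.14×15)).
e^(−2.1) = 0.12246; denominator = 1 + 4.9252×0.12246 = 1.6031.
N = 3010/1.6031 = 1877.59.

1878 deer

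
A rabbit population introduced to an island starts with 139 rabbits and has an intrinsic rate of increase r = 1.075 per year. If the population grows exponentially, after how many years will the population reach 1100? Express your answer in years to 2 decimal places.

1.92 years

Set N₀·e^(rt) = 1100: e^(1.075·t) = 1100/139 = 7.9137.
1.075·t = ln(7.9137) = 2.0686, so t = 2.0686/1.075 = 1.9243.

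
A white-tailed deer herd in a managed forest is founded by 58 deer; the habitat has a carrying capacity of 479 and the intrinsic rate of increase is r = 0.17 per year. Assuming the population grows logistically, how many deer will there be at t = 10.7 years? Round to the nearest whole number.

A = (K − N₀)/N₀ = (479 − 58)/58 = 7.2586.
N(t) = K/(1 + A·e^(−rt)) = 479/(1 + 7.2586×e^(−0.17×10.7)).
e^(−1.819) = 0.16219; denominator = 1 + 7.2586×0.16219 = 2.1773.
N = 479/2.1773 = 220.001.

220 deer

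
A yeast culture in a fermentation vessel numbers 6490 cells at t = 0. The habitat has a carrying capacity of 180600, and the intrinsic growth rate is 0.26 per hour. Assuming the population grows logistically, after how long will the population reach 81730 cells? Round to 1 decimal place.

11.9 hours

A = (K − N₀)/N₀ = (180600 − 6490)/6490 = 26.827.
Solve 180600/(1 + 26.827·e^(−0.26t)) = 81730: 1 + 26.827·e^(−0.26t) = 2.2097, so e^(−0.26t) = 0.0450925.
−0.26·t = ln(0.0450925) = -3.099, so t = 3.099/0.26 = 11.919.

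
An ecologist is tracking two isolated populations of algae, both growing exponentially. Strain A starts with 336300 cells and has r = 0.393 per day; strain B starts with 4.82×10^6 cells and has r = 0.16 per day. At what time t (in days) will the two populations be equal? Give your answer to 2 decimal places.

Set 336300·e^(0.393t) = 4.82×10^6·e^(0.16t).
e^((0.393 − 0.16)t) = 4.82×10^6/336300 → e^(0.233·t) = 14.332.
0.233·t = ln(14.332) = 2.6625, so t = 2.6625/0.233 = 11.427.

11.43 days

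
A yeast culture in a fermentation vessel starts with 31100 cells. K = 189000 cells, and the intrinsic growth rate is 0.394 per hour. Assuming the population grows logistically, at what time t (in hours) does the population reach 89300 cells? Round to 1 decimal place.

A = (K − N₀)/N₀ = (189000 − 31100)/31100 = 5.0772.
Solve 189000/(1 + 5.0772·e^(−0.394t)) = 89300: 1 + 5.0772·e^(−0.394t) = 2.1165, so e^(−0.394t) = 0.219898.
−0.394·t = ln(0.219898) = -1.5146, so t = 1.5146/0.394 = 3.8441.

3.8 hours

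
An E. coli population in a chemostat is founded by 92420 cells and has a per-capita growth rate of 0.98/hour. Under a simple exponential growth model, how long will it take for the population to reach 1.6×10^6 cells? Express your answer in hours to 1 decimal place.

2.9 hours

Set N₀·e^(rt) = 1.6×10^6: e^(0.98·t) = 1.6×10^6/92420 = 17.312.
0.98·t = ln(17.312) = 2.8514, so t = 2.8514/0.98 = 2.9096.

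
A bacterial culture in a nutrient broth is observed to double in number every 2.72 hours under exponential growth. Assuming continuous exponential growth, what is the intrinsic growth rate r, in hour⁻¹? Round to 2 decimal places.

r = ln(2)/t_d = 0.6931/2.72 = 0.25483.

0.25 per hour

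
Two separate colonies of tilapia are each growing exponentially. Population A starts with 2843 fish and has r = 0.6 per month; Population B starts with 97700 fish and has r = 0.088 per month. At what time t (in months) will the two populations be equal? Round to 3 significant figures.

Set 2843·e^(0.6t) = 97700·e^(0.088t).
e^((0.6 − 0.088)t) = 97700/2843 → e^(0.512·t) = 34.365.
0.512·t = ln(34.365) = 3.537, so t = 3.537/0.512 = 6.9083.

6.91 months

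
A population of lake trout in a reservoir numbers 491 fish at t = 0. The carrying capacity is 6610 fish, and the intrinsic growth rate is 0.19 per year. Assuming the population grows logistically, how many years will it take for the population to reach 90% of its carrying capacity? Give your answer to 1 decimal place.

A = (K − N₀)/N₀ = (6610 − 491)/491 = 12.462.
Solve 6610/(1 + 12.462·e^(−0.19t)) = 5949: 1 + 12.462·e^(−0.19t) = 1.1111, so e^(−0.19t) = 0.00891576.
−0.19·t = ln(0.00891576) = -4.7199, so t = 4.7199/0.19 = 24.842.

24.8 years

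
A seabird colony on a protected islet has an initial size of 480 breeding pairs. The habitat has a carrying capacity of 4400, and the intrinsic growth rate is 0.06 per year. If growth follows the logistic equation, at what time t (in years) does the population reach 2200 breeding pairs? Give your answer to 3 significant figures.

A = (K − N₀)/N₀ = (4400 − 480)/480 = 8.1667.
Solve 4400/(1 + 8.1667·e^(−0.06t)) = 2200: 1 + 8.1667·e^(−0.06t) = 2, so e^(−0.06t) = 0.122449.
−0.06·t = ln(0.122449) = -2.1001, so t = 2.1001/0.06 = 35.001.

35.0 years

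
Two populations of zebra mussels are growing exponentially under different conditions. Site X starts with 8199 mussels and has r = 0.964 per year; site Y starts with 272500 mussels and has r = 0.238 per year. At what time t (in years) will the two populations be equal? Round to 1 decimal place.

Set 8199·e^(0.964t) = 272500·e^(0.238t).
e^((0.964 − 0.238)t) = 272500/8199 → e^(0.726·t) = 33.236.
0.726·t = ln(33.236) = 3.5036, so t = 3.5036/0.726 = 4.8259.

4.8 years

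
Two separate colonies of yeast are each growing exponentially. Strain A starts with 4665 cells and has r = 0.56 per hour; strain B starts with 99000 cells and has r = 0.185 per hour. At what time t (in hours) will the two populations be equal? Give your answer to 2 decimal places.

Set 4665·e^(0.56t) = 99000·e^(0.185t).
e^((0.56 − 0.185)t) = 99000/4665 → e^(0.375·t) = 21.222.
0.375·t = ln(21.222) = 3.055, so t = 3.055/0.375 = 8.1468.

8.15 hours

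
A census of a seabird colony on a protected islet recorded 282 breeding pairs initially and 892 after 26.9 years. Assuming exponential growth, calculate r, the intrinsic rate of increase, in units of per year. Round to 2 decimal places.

From N(t) = N₀·e^(rt): e^(r·26.9) = 892/282 = 3.1631.
r·26.9 = ln(3.1631) = 1.1516, so r = 1.1516/26.9 = 0.042809.

0.04 per year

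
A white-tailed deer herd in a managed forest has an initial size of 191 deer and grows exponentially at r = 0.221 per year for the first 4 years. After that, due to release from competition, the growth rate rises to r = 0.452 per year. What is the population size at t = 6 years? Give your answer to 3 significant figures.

1140 deer

Phase 1: N(4) = 191·e^(0.221×4) = 191·e^0.884 = 462.327.
Phase 2 runs for 6 − 4 = 2 years at r = 0.452.
N(6) = 462.327·e^(0.452×2) = 462.327·e^0.904 = 1141.7.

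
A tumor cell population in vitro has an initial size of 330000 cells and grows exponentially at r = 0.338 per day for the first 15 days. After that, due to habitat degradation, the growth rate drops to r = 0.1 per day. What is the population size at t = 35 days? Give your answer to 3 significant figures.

Phase 1: N(15) = 330000·e^(0.338×15) = 330000·e^5.07 = 5.252753×10^7.
Phase 2 runs for 35 − 15 = 20 days at r = 0.1.
N(35) = 5.252753×10^7·e^(0.1×20) = 5.252753×10^7·e^2 = 3.881289×10^8.

388000000 cells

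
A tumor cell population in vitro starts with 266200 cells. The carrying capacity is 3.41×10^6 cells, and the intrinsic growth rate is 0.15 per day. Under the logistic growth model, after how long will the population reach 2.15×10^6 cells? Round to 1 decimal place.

20.0 days

A = (K − N₀)/N₀ = (3.41×10^6 − 266200)/266200 = 11.81.
Solve 3.41×10^6/(1 + 11.81·e^(−0.15t)) = 2.15×10^6: 1 + 11.81·e^(−0.15t) = 1.586, so e^(−0.15t) = 0.0496233.
−0.15·t = ln(0.0496233) = -3.0033, so t = 3.0033/0.15 = 20.022.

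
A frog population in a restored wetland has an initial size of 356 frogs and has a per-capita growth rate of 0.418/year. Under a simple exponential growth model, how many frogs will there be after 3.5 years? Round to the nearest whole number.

1538 frogs

N(t) = N₀·e^(rt) = 356 × e^(0.418×3.5) = 356 × e^1.463.
e^1.463 ≈ 4.3189, so N ≈ 356 × 4.3189 = 1537.53.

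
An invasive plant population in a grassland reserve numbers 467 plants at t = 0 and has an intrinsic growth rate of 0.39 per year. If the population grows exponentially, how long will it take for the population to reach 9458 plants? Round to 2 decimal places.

Set N₀·e^(rt) = 9458: e^(0.39·t) = 9458/467 = 20.253.
0.39·t = ln(20.253) = 3.0083, so t = 3.0083/0.39 = 7.7136.

7.71 years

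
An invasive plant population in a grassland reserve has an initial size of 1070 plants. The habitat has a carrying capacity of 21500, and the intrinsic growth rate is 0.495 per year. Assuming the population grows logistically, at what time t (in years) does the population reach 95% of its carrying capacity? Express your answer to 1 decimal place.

11.9 years

A = (K − N₀)/N₀ = (21500 − 1070)/1070 = 19.093.
Solve 21500/(1 + 19.093·e^(−0.495t)) = 20425: 1 + 19.093·e^(−0.495t) = 1.0526, so e^(−0.495t) = 0.00275652.
−0.495·t = ln(0.00275652) = -5.8938, so t = 5.8938/0.495 = 11.907.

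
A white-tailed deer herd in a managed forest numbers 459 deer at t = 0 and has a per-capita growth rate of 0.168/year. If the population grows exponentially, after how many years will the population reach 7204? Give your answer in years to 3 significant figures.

16.4 years

Set N₀·e^(rt) = 7204: e^(0.168·t) = 7204/459 = 15.695.
0.168·t = ln(15.695) = 2.7533, so t = 2.7533/0.168 = 16.389.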